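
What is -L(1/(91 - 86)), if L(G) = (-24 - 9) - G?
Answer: 166/5 ≈ 33.200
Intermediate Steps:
L(G) = -33 - G
-L(1/(91 - 86)) = -(-33 - 1/(91 - 86)) = -(-33 - 1/5) = -(-33 - 1*⅕) = -(-33 - ⅕) = -1*(-166/5) = 166/5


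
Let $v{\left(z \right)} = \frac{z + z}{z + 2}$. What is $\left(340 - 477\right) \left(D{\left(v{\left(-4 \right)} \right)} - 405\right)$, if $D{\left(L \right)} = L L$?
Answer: $53293$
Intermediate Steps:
$v{\left(z \right)} = \frac{2 z}{2 + z}$
$D{\left(L \right)} = L^{2}$
$\left(340 - 477\right) \left(D{\left(v{\left(-4 \right)} \right)} - 405\right) = \left(340 - 477\right) \left(\left(2 \left(-4\right) \frac{1}{2 - 4}\right)^{2} - 405\right) = - 137 \left(\left(2 \left(-4\right) \frac{1}{-2}\right)^{2} - 405\right) = - 137 \left(\left(2 \left(-4\right) \left(- \frac{1}{2}\right)\right)^{2} - 405\right) = - 137 \left(4^{2} - 405\right) = - 137 \left(16 - 405\right) = \left(-137\right) \left(-389\right) = 53293$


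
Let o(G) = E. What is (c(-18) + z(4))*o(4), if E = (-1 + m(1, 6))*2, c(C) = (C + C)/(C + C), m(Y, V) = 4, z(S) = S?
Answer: 30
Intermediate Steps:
c(C) = 1 (c(C) = (2*C)/((2*C)) = (2*C)*(1/(2*C)) = 1)
E = 6 (E = (-1 + 4)*2 = 3*2 = 6)
o(G) = 6
(c(-18) + z(4))*o(4) = (1 + 4)*6 = 5*6 = 30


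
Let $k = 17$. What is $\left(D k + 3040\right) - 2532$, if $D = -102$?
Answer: $-1226$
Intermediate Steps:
$\left(D k + 3040\right) - 2532 = \left(\left(-102\right) 17 + 3040\right) - 2532 = \left(-1734 + 3040\right) - 2532 = 1306 - 2532 = -1226$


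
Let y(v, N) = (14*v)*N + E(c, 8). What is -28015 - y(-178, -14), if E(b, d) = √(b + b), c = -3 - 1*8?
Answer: -62903 - I*√22 ≈ -62903.0 - 4.6904*I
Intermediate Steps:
c = -11 (c = -3 - 8 = -11)
E(b, d) = √2*√b (E(b, d) = √(2*b) = √2*√b)
y(v, N) = I*√22 + 14*N*v (y(v, N) = (14*v)*N + √2*√(-11) = 14*N*v + √2*(I*√11) = 14*N*v + I*√22 = I*√22 + 14*N*v)
-28015 - y(-178, -14) = -28015 - (I*√22 + 14*(-14)*(-178)) = -28015 - (I*√22 + 34888) = -28015 - (34888 + I*√22) = -28015 + (-34888 - I*√22) = -62903 - I*√22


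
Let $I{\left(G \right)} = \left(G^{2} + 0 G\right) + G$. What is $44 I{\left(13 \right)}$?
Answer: $8008$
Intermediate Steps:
$I{\left(G \right)} = G + G^{2}$ ($I{\left(G \right)} = \left(G^{2} + 0\right) + G = G^{2} + G = G + G^{2}$)
$44 I{\left(13 \right)} = 44 \cdot 13 \left(1 + 13\right) = 44 \cdot 13 \cdot 14 = 44 \cdot 182 = 8008$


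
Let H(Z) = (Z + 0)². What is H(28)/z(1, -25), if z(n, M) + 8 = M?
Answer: -784/33 ≈ -23.758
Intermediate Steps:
z(n, M) = -8 + M
H(Z) = Z²
H(28)/z(1, -25) = 28²/(-8 - 25) = 784/(-33) = 784*(-1/33) = -784/33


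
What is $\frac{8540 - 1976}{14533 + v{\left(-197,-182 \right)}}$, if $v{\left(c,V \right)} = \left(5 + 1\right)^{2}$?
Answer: $\frac{6564}{14569} \approx 0.45055$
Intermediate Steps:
$v{\left(c,V \right)} = 36$ ($v{\left(c,V \right)} = 6^{2} = 36$)
$\frac{8540 - 1976}{14533 + v{\left(-197,-182 \right)}} = \frac{8540 - 1976}{14533 + 36} = \frac{6564}{14569}$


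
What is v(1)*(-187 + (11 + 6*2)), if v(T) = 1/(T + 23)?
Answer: -41/6 ≈ -6.8333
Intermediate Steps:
v(T) = 1/(23 + T)
v(1)*(-187 + (11 + 6*2)) = (-187 + (11 + 6*2))/(23 + 1) = (-187 + (11 + 12))/24 = (-187 + 23)/24 = (1/24)*(-164) = -41/6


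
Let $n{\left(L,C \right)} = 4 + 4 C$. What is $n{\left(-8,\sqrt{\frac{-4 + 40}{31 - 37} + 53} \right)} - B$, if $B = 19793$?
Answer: $-19789 + 4 \sqrt{47} \approx -19762.0$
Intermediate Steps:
$n{\left(-8,\sqrt{\frac{-4 + 40}{31 - 37} + 53} \right)} - B = \left(4 + 4 \sqrt{\frac{-4 + 40}{31 - 37} + 53}\right) - 19793 = \left(4 + 4 \sqrt{\frac{36}{-6} + 53}\right) - 19793 = \left(4 + 4 \sqrt{36 \left(- \frac{1}{6}\right) + 53}\right) - 19793 = \left(4 + 4 \sqrt{-6 + 53}\right) - 19793 = \left(4 + 4 \sqrt{47}\right) - 19793 = -19789 + 4 \sqrt{47}$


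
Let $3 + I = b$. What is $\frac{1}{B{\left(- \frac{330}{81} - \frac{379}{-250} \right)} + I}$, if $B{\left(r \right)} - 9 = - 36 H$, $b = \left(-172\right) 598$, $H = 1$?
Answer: $- \frac{1}{102886} \approx -9.7195 \cdot 10^{-6}$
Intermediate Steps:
$b = -102856$
$I = -102859$ ($I = -3 - 102856 = -102859$)
$B{\left(r \right)} = -27$ ($B{\left(r \right)} = 9 - 36 = -27$)
$\frac{1}{B{\left(- \frac{330}{81} - \frac{379}{-250} \right)} + I} = \frac{1}{-27 - 102859} = \frac{1}{-102886} = - \frac{1}{102886}$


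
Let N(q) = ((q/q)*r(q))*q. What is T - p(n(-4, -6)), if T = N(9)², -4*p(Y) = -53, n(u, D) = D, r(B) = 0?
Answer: -53/4 ≈ -13.250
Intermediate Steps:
N(q) = 0 (N(q) = ((q/q)*0)*q = (1*0)*q = 0*q = 0)
p(Y) = 53/4 (p(Y) = -¼*(-53) = 53/4)
T = 0 (T = 0² = 0)
T - p(n(-4, -6)) = 0 - 1*53/4 = 0 - 53/4 = -53/4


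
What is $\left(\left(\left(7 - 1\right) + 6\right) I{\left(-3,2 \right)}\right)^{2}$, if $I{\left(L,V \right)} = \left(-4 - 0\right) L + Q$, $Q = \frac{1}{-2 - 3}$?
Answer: $\frac{501264}{25} \approx 20051.0$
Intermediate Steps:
$Q = - \frac{1}{5}$ ($Q = \frac{1}{-5} = - \frac{1}{5} \approx -0.2$)
$I{\left(L,V \right)} = - \frac{1}{5} - 4 L$ ($I{\left(L,V \right)} = \left(-4 - 0\right) L - \frac{1}{5} = \left(-4 + 0\right) L - \frac{1}{5} = - 4 L - \frac{1}{5} = - \frac{1}{5} - 4 L$)
$\left(\left(\left(7 - 1\right) + 6\right) I{\left(-3,2 \right)}\right)^{2} = \left(\left(\left(7 - 1\right) + 6\right) \left(- \frac{1}{5} - -12\right)\right)^{2} = \left(\left(6 + 6\right) \left(- \frac{1}{5} + 12\right)\right)^{2} = \left(12 \cdot \frac{59}{5}\right)^{2} = \left(\frac{708}{5}\right)^{2} = \frac{501264}{25}$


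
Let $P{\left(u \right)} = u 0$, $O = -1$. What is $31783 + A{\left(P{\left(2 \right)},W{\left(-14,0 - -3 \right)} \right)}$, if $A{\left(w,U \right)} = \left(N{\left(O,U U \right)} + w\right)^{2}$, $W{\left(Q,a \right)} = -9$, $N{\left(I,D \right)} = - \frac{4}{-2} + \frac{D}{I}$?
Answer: $38024$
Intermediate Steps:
$P{\left(u \right)} = 0$
$N{\left(I,D \right)} = 2 + \frac{D}{I}$ ($N{\left(I,D \right)} = \left(-4\right) \left(- \frac{1}{2}\right) + \frac{D}{I} = 2 + \frac{D}{I}$)
$A{\left(w,U \right)} = \left(2 + w - U^{2}\right)^{2}$ ($A{\left(w,U \right)} = \left(\left(2 + \frac{U U}{-1}\right) + w\right)^{2} = \left(\left(2 + U^{2} \left(-1\right)\right) + w\right)^{2} = \left(\left(2 - U^{2}\right) + w\right)^{2} = \left(2 + w - U^{2}\right)^{2}$)
$31783 + A{\left(P{\left(2 \right)},W{\left(-14,0 - -3 \right)} \right)} = 31783 + \left(2 + 0 - \left(-9\right)^{2}\right)^{2} = 31783 + \left(2 + 0 - 81\right)^{2} = 31783 + \left(-79\right)^{2} = 31783 + 6241 = 38024$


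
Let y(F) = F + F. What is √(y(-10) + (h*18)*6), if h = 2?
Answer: 14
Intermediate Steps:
y(F) = 2*F
√(y(-10) + (h*18)*6) = √(2*(-10) + (2*18)*6) = √(-20 + 36*6) = √(-20 + 216) = √196 = 14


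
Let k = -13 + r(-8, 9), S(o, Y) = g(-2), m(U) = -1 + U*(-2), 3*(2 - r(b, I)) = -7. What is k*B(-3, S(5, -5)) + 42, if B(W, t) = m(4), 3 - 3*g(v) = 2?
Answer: 120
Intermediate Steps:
r(b, I) = 13/3 (r(b, I) = 2 - ⅓*(-7) = 2 + 7/3 = 13/3)
m(U) = -1 - 2*U
g(v) = ⅓ (g(v) = 1 - ⅓*2 = 1 - ⅔ = ⅓)
S(o, Y) = ⅓
k = -26/3 (k = -13 + 13/3 = -26/3 ≈ -8.6667)
B(W, t) = -9 (B(W, t) = -1 - 2*4 = -1 - 8 = -9)
k*B(-3, S(5, -5)) + 42 = -26/3*(-9) + 42 = 78 + 42 = 120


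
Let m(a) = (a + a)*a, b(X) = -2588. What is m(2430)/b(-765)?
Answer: -2952450/647 ≈ -4563.3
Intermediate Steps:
m(a) = 2*a² (m(a) = (2*a)*a = 2*a²)
m(2430)/b(-765) = (2*2430²)/(-2588) = (2*5904900)*(-1/2588) = 11809800*(-1/2588) = -2952450/647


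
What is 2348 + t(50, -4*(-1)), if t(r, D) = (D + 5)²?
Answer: 2429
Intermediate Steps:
t(r, D) = (5 + D)²
2348 + t(50, -4*(-1)) = 2348 + (5 - 4*(-1))² = 2348 + (5 + 4)² = 2348 + 9² = 2348 + 81 = 2429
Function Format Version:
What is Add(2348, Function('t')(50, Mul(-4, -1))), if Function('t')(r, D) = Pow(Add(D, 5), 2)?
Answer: 2429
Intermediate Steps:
Function('t')(r, D) = Pow(Add(5, D), 2)
Add(2348, Function('t')(50, Mul(-4, -1))) = Add(2348, Pow(Add(5, Mul(-4, -1)), 2)) = Add(2348, Pow(Add(5, 4), 2)) = Add(2348, Pow(9, 2)) = Add(2348, 81) = 2429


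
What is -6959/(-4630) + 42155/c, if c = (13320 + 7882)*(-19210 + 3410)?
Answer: 9324045467/6204044432 ≈ 1.5029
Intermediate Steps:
c = -334991600 (c = 21202*(-15800) = -334991600)
-6959/(-4630) + 42155/c = -6959/(-4630) + 42155/(-334991600) = -6959*(-1/4630) + 42155*(-1/334991600) = 6959/4630 - 8431/66998320 = 9324045467/6204044432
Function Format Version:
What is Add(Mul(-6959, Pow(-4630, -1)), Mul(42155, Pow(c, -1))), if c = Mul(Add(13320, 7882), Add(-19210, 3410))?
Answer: Rational(9324045467, 6204044432) ≈ 1.5029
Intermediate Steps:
c = -334991600 (c = Mul(21202, -15800) = -334991600)
Add(Mul(-6959, Pow(-4630, -1)), Mul(42155, Pow(c, -1))) = Add(Mul(-6959, Pow(-4630, -1)), Mul(42155, Pow(-334991600, -1))) = Add(Mul(-6959, Rational(-1, 4630)), Mul(42155, Rational(-1, 334991600))) = Add(Rational(6959, 4630), Rational(-8431, 66998320)) = Rational(9324045467, 6204044432)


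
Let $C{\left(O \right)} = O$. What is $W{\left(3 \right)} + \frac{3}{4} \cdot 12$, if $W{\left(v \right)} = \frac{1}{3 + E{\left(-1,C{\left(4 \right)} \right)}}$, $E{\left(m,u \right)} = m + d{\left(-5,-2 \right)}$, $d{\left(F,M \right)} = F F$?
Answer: $\frac{244}{27} \approx 9.037$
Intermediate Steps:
$d{\left(F,M \right)} = F^{2}$
$E{\left(m,u \right)} = 25 + m$ ($E{\left(m,u \right)} = m + \left(-5\right)^{2} = m + 25 = 25 + m$)
$W{\left(v \right)} = \frac{1}{27}$ ($W{\left(v \right)} = \frac{1}{3 + \left(25 - 1\right)} = \frac{1}{3 + 24} = \frac{1}{27}$)
$W{\left(3 \right)} + \frac{3}{4} \cdot 12 = \frac{1}{27} + \frac{3}{4} \cdot 12 = \frac{1}{27} + 9 = \frac{244}{27}$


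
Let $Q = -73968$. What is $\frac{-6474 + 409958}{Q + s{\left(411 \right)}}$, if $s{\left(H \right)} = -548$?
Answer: $- \frac{100871}{18629} \approx -5.4147$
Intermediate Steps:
$\frac{-6474 + 409958}{Q + s{\left(411 \right)}} = \frac{-6474 + 409958}{-73968 - 548} = \frac{403484}{-74516} = 403484 \left(- \frac{1}{74516}\right) = - \frac{100871}{18629}$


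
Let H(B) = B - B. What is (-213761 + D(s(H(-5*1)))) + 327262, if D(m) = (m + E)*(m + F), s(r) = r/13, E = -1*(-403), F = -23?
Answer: 104232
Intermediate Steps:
E = 403
H(B) = 0
s(r) = r/13 (s(r) = r*(1/13) = r/13)
D(m) = (-23 + m)*(403 + m) (D(m) = (m + 403)*(m - 23) = (403 + m)*(-23 + m) = (-23 + m)*(403 + m))
(-213761 + D(s(H(-5*1)))) + 327262 = (-213761 + (-9269 + ((1/13)*0)**2 + 380*((1/13)*0))) + 327262 = (-213761 + (-9269 + 0**2 + 380*0)) + 327262 = (-213761 + (-9269 + 0 + 0)) + 327262 = (-213761 - 9269) + 327262 = -223030 + 327262 = 104232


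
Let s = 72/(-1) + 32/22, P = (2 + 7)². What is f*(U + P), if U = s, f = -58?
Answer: -6670/11 ≈ -606.36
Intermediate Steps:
P = 81 (P = 9² = 81)
s = -776/11 (s = 72*(-1) + 32*(1/22) = -72 + 16/11 = -776/11 ≈ -70.545)
U = -776/11 ≈ -70.545
f*(U + P) = -58*(-776/11 + 81) = -58*115/11 = -6670/11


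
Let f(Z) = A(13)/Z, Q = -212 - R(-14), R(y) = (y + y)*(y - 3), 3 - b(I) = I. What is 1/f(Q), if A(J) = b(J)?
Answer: 344/5 ≈ 68.800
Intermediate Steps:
b(I) = 3 - I
A(J) = 3 - J
R(y) = 2*y*(-3 + y) (R(y) = (2*y)*(-3 + y) = 2*y*(-3 + y))
Q = -688 (Q = -212 - 2*(-14)*(-3 - 14) = -212 - 2*(-14)*(-17) = -212 - 1*476 = -212 - 476 = -688)
f(Z) = -10/Z (f(Z) = (3 - 1*13)/Z = (3 - 13)/Z = -10/Z)
1/f(Q) = 1/(-10/(-688)) = 1/(-10*(-1/688)) = 1/(5/344) = 344/5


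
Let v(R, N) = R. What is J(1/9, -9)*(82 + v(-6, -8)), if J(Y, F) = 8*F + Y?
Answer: -49172/9 ≈ -5463.6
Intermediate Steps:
J(Y, F) = Y + 8*F
J(1/9, -9)*(82 + v(-6, -8)) = (1/9 + 8*(-9))*(82 - 6) = (⅑ - 72)*76 = -647/9*76 = -49172/9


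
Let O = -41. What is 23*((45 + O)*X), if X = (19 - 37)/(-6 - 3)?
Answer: 184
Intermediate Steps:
X = 2 (X = -18/(-9) = -18*(-1/9) = 2)
23*((45 + O)*X) = 23*((45 - 41)*2) = 23*(4*2) = 23*8 = 184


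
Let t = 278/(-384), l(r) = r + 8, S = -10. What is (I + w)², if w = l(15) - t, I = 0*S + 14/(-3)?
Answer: 13388281/36864 ≈ 363.18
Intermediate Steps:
l(r) = 8 + r
t = -139/192 (t = 278*(-1/384) = -139/192 ≈ -0.72396)
I = -14/3 (I = 0*(-10) + 14/(-3) = 0 + 14*(-⅓) = 0 - 14/3 = -14/3 ≈ -4.6667)
w = 4555/192 (w = (8 + 15) - 1*(-139/192) = 23 + 139/192 = 4555/192 ≈ 23.724)
(I + w)² = (-14/3 + 4555/192)² = (3659/192)² = 13388281/36864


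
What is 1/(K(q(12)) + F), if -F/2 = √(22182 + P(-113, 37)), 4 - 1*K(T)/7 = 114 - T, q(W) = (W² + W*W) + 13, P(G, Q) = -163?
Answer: 1337/1699493 + 2*√22019/1699493 ≈ 0.00096133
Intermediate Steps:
q(W) = 13 + 2*W² (q(W) = (W² + W²) + 13 = 2*W² + 13 = 13 + 2*W²)
K(T) = -770 + 7*T (K(T) = 28 - 7*(114 - T) = 28 + (-798 + 7*T) = -770 + 7*T)
F = -2*√22019 (F = -2*√(22182 - 163) = -2*√22019 ≈ -296.78)
1/(K(q(12)) + F) = 1/((-770 + 7*(13 + 2*12²)) - 2*√22019) = 1/((-770 + 7*(13 + 2*144)) - 2*√22019) = 1/((-770 + 7*(13 + 288)) - 2*√22019) = 1/((-770 + 7*301) - 2*√22019) = 1/((-770 + 2107) - 2*√22019) = 1/(1337 - 2*√22019)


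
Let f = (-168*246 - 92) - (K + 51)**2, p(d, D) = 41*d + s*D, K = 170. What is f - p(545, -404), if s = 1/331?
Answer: -37272182/331 ≈ -1.1260e+5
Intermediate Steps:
s = 1/331 ≈ 0.0030211
p(d, D) = 41*d + D/331
f = -90261 (f = (-168*246 - 92) - (170 + 51)**2 = (-41328 - 92) - 1*221**2 = -41420 - 1*48841 = -41420 - 48841 = -90261)
f - p(545, -404) = -90261 - (41*545 + (1/331)*(-404)) = -90261 - (22345 - 404/331) = -90261 - 1*7395791/331 = -90261 - 7395791/331 = -37272182/331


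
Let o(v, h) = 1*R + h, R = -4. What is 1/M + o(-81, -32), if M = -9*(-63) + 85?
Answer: -23471/652 ≈ -35.998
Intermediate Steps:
M = 652 (M = 567 + 85 = 652)
o(v, h) = -4 + h (o(v, h) = 1*(-4) + h = -4 + h)
1/M + o(-81, -32) = 1/652 + (-4 - 32) = 1/652 - 36 = -23471/652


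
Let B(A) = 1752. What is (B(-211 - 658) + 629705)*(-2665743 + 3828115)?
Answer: 733987936004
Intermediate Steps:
(B(-211 - 658) + 629705)*(-2665743 + 3828115) = (1752 + 629705)*(-2665743 + 3828115) = 631457*1162372 = 733987936004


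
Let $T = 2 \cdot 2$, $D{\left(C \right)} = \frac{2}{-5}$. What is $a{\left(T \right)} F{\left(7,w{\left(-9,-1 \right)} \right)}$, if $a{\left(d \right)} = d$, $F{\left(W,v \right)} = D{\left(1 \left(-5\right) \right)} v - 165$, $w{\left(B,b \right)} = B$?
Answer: $- \frac{3228}{5} \approx -645.6$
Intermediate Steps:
$D{\left(C \right)} = - \frac{2}{5}$ ($D{\left(C \right)} = 2 \left(- \frac{1}{5}\right) = - \frac{2}{5}$)
$F{\left(W,v \right)} = -165 - \frac{2 v}{5}$ ($F{\left(W,v \right)} = - \frac{2 v}{5} - 165 = -165 - \frac{2 v}{5}$)
$T = 4$
$a{\left(T \right)} F{\left(7,w{\left(-9,-1 \right)} \right)} = 4 \left(-165 - - \frac{18}{5}\right) = 4 \left(-165 + \frac{18}{5}\right) = 4 \left(- \frac{807}{5}\right) = - \frac{3228}{5}$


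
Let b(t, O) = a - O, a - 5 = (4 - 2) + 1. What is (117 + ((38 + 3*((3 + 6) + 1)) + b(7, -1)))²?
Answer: 37636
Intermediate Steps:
a = 8 (a = 5 + ((4 - 2) + 1) = 5 + (2 + 1) = 5 + 3 = 8)
b(t, O) = 8 - O
(117 + ((38 + 3*((3 + 6) + 1)) + b(7, -1)))² = (117 + ((38 + 3*((3 + 6) + 1)) + (8 - 1*(-1))))² = (117 + ((38 + 3*(9 + 1)) + (8 + 1)))² = (117 + ((38 + 3*10) + 9))² = (117 + ((38 + 30) + 9))² = (117 + (68 + 9))² = (117 + 77)² = 194² = 37636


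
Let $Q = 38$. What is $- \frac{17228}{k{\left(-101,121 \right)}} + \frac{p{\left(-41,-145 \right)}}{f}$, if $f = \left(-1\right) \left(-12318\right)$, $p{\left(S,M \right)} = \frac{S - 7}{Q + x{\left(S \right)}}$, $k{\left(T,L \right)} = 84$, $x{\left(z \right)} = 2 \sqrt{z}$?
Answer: $\frac{- 8842271 \sqrt{41} + 168003233 i}{43113 \left(\sqrt{41} - 19 i\right)} \approx -205.1 + 3.1024 \cdot 10^{-5} i$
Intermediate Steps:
$p{\left(S,M \right)} = \frac{-7 + S}{38 + 2 \sqrt{S}}$ ($p{\left(S,M \right)} = \frac{S - 7}{38 + 2 \sqrt{S}} = \frac{-7 + S}{38 + 2 \sqrt{S}}$)
$f = 12318$
$- \frac{17228}{k{\left(-101,121 \right)}} + \frac{p{\left(-41,-145 \right)}}{f} = - \frac{17228}{84} + \frac{\frac{1}{2} \frac{1}{19 + \sqrt{-41}} \left(-7 - 41\right)}{12318} = \left(-17228\right) \frac{1}{84} + \frac{1}{2} \frac{1}{19 + i \sqrt{41}} \left(-48\right) \frac{1}{12318} = - \frac{4307}{21} + - \frac{24}{19 + i \sqrt{41}} \cdot \frac{1}{12318} = - \frac{4307}{21} - \frac{4}{2053 \left(19 + i \sqrt{41}\right)}$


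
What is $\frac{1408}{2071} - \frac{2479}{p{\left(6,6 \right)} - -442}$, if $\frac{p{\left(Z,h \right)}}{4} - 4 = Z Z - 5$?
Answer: $- \frac{4314553}{1205322} \approx -3.5796$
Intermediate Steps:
$p{\left(Z,h \right)} = -4 + 4 Z^{2}$ ($p{\left(Z,h \right)} = 16 + 4 \left(Z Z - 5\right) = 16 + 4 \left(Z^{2} - 5\right) = 16 + 4 \left(-5 + Z^{2}\right) = 16 + \left(-20 + 4 Z^{2}\right) = -4 + 4 Z^{2}$)
$\frac{1408}{2071} - \frac{2479}{p{\left(6,6 \right)} - -442} = \frac{1408}{2071} - \frac{2479}{\left(-4 + 4 \cdot 6^{2}\right) - -442} = 1408 \cdot \frac{1}{2071} - \frac{2479}{\left(-4 + 4 \cdot 36\right) + 442} = \frac{1408}{2071} - \frac{2479}{\left(-4 + 144\right) + 442} = \frac{1408}{2071} - \frac{2479}{140 + 442} = \frac{1408}{2071} - \frac{2479}{582} = - \frac{4314553}{1205322}$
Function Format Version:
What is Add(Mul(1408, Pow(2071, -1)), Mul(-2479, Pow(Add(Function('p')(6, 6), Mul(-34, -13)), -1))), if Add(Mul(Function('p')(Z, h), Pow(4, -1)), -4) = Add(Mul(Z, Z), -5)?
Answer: Rational(-4314553, 1205322) ≈ -3.5796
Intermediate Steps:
Function('p')(Z, h) = Add(-4, Mul(4, Pow(Z, 2))) (Function('p')(Z, h) = Add(16, Mul(4, Add(Mul(Z, Z), -5))) = Add(16, Mul(4, Add(Pow(Z, 2), -5))) = Add(16, Mul(4, Add(-5, Pow(Z, 2)))) = Add(16, Add(-20, Mul(4, Pow(Z, 2)))) = Add(-4, Mul(4, Pow(Z, 2))))
Add(Mul(1408, Pow(2071, -1)), Mul(-2479, Pow(Add(Function('p')(6, 6), Mul(-34, -13)), -1))) = Add(Mul(1408, Pow(2071, -1)), Mul(-2479, Pow(Add(Add(-4, Mul(4, Pow(6, 2))), Mul(-34, -13)), -1))) = Add(Mul(1408, Rational(1, 2071)), Mul(-2479, Pow(Add(Add(-4, Mul(4, 36)), 442), -1))) = Add(Rational(1408, 2071), Mul(-2479, Pow(Add(Add(-4, 144), 442), -1))) = Add(Rational(1408, 2071), Mul(-2479, Pow(Add(140, 442), -1))) = Add(Rational(1408, 2071), Mul(-2479, Pow(582, -1))) = Add(Rational(1408, 2071), Mul(-2479, Rational(1, 582))) = Add(Rational(1408, 2071), Rational(-2479, 582)) = Rational(-4314553, 1205322)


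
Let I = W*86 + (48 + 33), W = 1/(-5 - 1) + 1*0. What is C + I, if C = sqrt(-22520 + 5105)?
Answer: 200/3 + 9*I*sqrt(215) ≈ 66.667 + 131.97*I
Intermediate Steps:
C = 9*I*sqrt(215) (C = sqrt(-17415) = 9*I*sqrt(215) ≈ 131.97*I)
W = -1/6 (W = 1/(-6) + 0 = -1/6 + 0 = -1/6 ≈ -0.16667)
I = 200/3 (I = -1/6*86 + (48 + 33) = -43/3 + 81 = 200/3 ≈ 66.667)
C + I = 9*I*sqrt(215) + 200/3 = 200/3 + 9*I*sqrt(215)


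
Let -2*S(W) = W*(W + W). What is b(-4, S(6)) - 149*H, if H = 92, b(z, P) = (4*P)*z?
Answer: -13132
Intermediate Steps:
S(W) = -W² (S(W) = -W*(W + W)/2 = -W*2*W/2 = -W²)
b(z, P) = 4*P*z
b(-4, S(6)) - 149*H = 4*(-1*6²)*(-4) - 149*92 = 4*(-1*36)*(-4) - 13708 = 4*(-36)*(-4) - 13708 = 576 - 13708 = -13132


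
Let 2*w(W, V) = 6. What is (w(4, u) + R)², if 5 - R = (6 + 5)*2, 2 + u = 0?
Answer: 196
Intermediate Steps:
u = -2 (u = -2 + 0 = -2)
w(W, V) = 3 (w(W, V) = (½)*6 = 3)
R = -17 (R = 5 - (6 + 5)*2 = 5 - 11*2 = 5 - 1*22 = 5 - 22 = -17)
(w(4, u) + R)² = (3 - 17)² = (-14)² = 196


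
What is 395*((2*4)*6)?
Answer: 18960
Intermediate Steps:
395*((2*4)*6) = 395*(8*6) = 395*48 = 18960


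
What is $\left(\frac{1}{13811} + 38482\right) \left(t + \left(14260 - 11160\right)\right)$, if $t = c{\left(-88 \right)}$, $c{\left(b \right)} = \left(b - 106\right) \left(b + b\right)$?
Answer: $\frac{19794251287332}{13811} \approx 1.4332 \cdot 10^{9}$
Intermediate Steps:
$c{\left(b \right)} = 2 b \left(-106 + b\right)$ ($c{\left(b \right)} = \left(-106 + b\right) 2 b = 2 b \left(-106 + b\right)$)
$t = 34144$ ($t = 2 \left(-88\right) \left(-106 - 88\right) = 2 \left(-88\right) \left(-194\right) = 34144$)
$\left(\frac{1}{13811} + 38482\right) \left(t + \left(14260 - 11160\right)\right) = \left(\frac{1}{13811} + 38482\right) \left(34144 + \left(14260 - 11160\right)\right) = \frac{531474903 \left(34144 + 3100\right)}{13811} = \frac{531474903}{13811} \cdot 37244 = \frac{19794251287332}{13811}$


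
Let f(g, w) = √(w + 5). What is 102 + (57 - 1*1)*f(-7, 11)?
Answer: 326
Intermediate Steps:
f(g, w) = √(5 + w)
102 + (57 - 1*1)*f(-7, 11) = 102 + (57 - 1*1)*√(5 + 11) = 102 + (57 - 1)*√16 = 102 + 56*4 = 102 + 224 = 326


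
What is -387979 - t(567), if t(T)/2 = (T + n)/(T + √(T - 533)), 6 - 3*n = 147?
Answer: -24943675825/64291 + 208*√34/64291 ≈ -3.8798e+5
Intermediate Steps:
n = -47 (n = 2 - ⅓*147 = 2 - 49 = -47)
t(T) = 2*(-47 + T)/(T + √(-533 + T)) (t(T) = 2*((T - 47)/(T + √(T - 533))) = 2*((-47 + T)/(T + √(-533 + T))) = 2*(-47 + T)/(T + √(-533 + T)))
-387979 - t(567) = -387979 - 2*(-47 + 567)/(567 + √(-533 + 567)) = -387979 - 2*520/(567 + √34) = -387979 - 1040/(567 + √34)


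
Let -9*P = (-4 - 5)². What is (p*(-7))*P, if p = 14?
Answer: 882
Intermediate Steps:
P = -9 (P = -(-4 - 5)²/9 = -⅑*(-9)² = -⅑*81 = -9)
(p*(-7))*P = (14*(-7))*(-9) = -98*(-9) = 882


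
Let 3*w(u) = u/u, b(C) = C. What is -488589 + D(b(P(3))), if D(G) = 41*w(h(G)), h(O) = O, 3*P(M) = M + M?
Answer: -1465726/3 ≈ -4.8858e+5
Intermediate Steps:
P(M) = 2*M/3 (P(M) = (M + M)/3 = (2*M)/3 = 2*M/3)
w(u) = ⅓ (w(u) = (u/u)/3 = (⅓)*1 = ⅓)
D(G) = 41/3 (D(G) = 41*(⅓) = 41/3)
-488589 + D(b(P(3))) = -488589 + 41/3 = -1465726/3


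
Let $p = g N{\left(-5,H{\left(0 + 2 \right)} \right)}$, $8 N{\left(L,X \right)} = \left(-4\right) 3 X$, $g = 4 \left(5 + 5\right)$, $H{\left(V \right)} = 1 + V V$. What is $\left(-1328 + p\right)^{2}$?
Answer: $2650384$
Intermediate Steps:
$H{\left(V \right)} = 1 + V^{2}$
$g = 40$ ($g = 4 \cdot 10 = 40$)
$N{\left(L,X \right)} = - \frac{3 X}{2}$ ($N{\left(L,X \right)} = \frac{\left(-4\right) 3 X}{8} = \frac{\left(-12\right) X}{8} = - \frac{3 X}{2}$)
$p = -300$ ($p = 40 \left(- \frac{3 \left(1 + \left(0 + 2\right)^{2}\right)}{2}\right) = 40 \left(- \frac{3 \left(1 + 2^{2}\right)}{2}\right) = 40 \left(- \frac{3 \left(1 + 4\right)}{2}\right) = 40 \left(\left(- \frac{3}{2}\right) 5\right) = 40 \left(- \frac{15}{2}\right) = -300$)
$\left(-1328 + p\right)^{2} = \left(-1328 - 300\right)^{2} = \left(-1628\right)^{2} = 2650384$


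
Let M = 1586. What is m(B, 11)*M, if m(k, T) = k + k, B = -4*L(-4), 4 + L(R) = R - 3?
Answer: 139568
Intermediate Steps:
L(R) = -7 + R (L(R) = -4 + (R - 3) = -4 + (-3 + R) = -7 + R)
B = 44 (B = -4*(-7 - 4) = -4*(-11) = 44)
m(k, T) = 2*k
m(B, 11)*M = (2*44)*1586 = 88*1586 = 139568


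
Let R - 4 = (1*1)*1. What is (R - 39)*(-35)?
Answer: 1190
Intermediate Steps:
R = 5 (R = 4 + (1*1)*1 = 4 + 1*1 = 4 + 1 = 5)
(R - 39)*(-35) = (5 - 39)*(-35) = -34*(-35) = 1190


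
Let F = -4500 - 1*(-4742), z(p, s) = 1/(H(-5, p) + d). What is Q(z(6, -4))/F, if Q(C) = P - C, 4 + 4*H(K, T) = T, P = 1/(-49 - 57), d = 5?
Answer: -223/282172 ≈ -0.00079030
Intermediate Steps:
P = -1/106 (P = 1/(-106) = -1/106 ≈ -0.0094340)
H(K, T) = -1 + T/4
z(p, s) = 1/(4 + p/4) (z(p, s) = 1/((-1 + p/4) + 5) = 1/(4 + p/4))
F = 242 (F = -4500 + 4742 = 242)
Q(C) = -1/106 - C
Q(z(6, -4))/F = (-1/106 - 4/(16 + 6))/242 = (-1/106 - 4/22)*(1/242) = (-1/106 - 1*2/11)*(1/242) = (-1/106 - 2/11)*(1/242) = -223/1166*1/242 = -223/282172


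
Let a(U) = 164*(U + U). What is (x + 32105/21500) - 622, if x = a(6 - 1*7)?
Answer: -4078579/4300 ≈ -948.51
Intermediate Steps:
a(U) = 328*U (a(U) = 164*(2*U) = 328*U)
x = -328 (x = 328*(6 - 1*7) = 328*(6 - 7) = 328*(-1) = -328)
(x + 32105/21500) - 622 = (-328 + 32105/21500) - 622 = (-328 + 32105*(1/21500)) - 622 = (-328 + 6421/4300) - 622 = -1403979/4300 - 622 = -4078579/4300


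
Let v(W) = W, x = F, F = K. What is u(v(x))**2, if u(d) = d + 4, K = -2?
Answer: 4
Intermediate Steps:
F = -2
x = -2
u(d) = 4 + d
u(v(x))**2 = (4 - 2)**2 = 2**2 = 4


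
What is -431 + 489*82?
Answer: 39667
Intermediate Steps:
-431 + 489*82 = -431 + 40098 = 39667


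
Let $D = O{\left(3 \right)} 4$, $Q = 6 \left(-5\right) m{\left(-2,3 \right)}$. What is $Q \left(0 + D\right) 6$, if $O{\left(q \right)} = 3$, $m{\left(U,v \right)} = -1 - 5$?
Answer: $12960$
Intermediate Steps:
$m{\left(U,v \right)} = -6$
$Q = 180$ ($Q = 6 \left(-5\right) \left(-6\right) = \left(-30\right) \left(-6\right) = 180$)
$D = 12$ ($D = 3 \cdot 4 = 12$)
$Q \left(0 + D\right) 6 = 180 \left(0 + 12\right) 6 = 180 \cdot 12 \cdot 6 = 180 \cdot 72 = 12960$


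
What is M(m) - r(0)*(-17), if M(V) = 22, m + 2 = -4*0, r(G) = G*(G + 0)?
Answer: 22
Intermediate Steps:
r(G) = G² (r(G) = G*G = G²)
m = -2 (m = -2 - 4*0 = -2 + 0 = -2)
M(m) - r(0)*(-17) = 22 - 0²*(-17) = 22 - 0*(-17) = 22 - 1*0 = 22 + 0 = 22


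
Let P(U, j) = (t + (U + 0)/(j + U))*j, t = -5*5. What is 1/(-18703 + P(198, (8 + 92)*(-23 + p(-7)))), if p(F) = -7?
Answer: 467/26389699 ≈ 1.7696e-5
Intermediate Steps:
t = -25
P(U, j) = j*(-25 + U/(U + j)) (P(U, j) = (-25 + (U + 0)/(j + U))*j = (-25 + U/(U + j))*j = j*(-25 + U/(U + j)))
1/(-18703 + P(198, (8 + 92)*(-23 + p(-7)))) = 1/(-18703 + ((8 + 92)*(-23 - 7))*(-25*(8 + 92)*(-23 - 7) - 24*198)/(198 + (8 + 92)*(-23 - 7))) = 1/(-18703 + (100*(-30))*(-2500*(-30) - 4752)/(198 + 100*(-30))) = 1/(-18703 - 3000*(-25*(-3000) - 4752)/(198 - 3000)) = 1/(-18703 - 3000*(75000 - 4752)/(-2802)) = 1/(-18703 - 3000*(-1/2802)*70248) = 1/(-18703 + 35124000/467) = 1/(26389699/467) = 467/26389699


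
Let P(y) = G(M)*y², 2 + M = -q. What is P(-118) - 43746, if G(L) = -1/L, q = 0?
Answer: -36784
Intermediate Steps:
M = -2 (M = -2 - 1*0 = -2 + 0 = -2)
P(y) = y²/2 (P(y) = (-1/(-2))*y² = (-1*(-½))*y² = y²/2)
P(-118) - 43746 = (½)*(-118)² - 43746 = (½)*13924 - 43746 = 6962 - 43746 = -36784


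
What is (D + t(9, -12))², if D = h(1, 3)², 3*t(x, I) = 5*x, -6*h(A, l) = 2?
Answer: 18496/81 ≈ 228.35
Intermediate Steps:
h(A, l) = -⅓ (h(A, l) = -⅙*2 = -⅓)
t(x, I) = 5*x/3 (t(x, I) = (5*x)/3 = 5*x/3)
D = ⅑ (D = (-⅓)² = ⅑ ≈ 0.11111)
(D + t(9, -12))² = (⅑ + (5/3)*9)² = (⅑ + 15)² = (136/9)² = 18496/81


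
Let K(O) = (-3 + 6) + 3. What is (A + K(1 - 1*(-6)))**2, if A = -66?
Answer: 3600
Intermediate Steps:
K(O) = 6 (K(O) = 3 + 3 = 6)
(A + K(1 - 1*(-6)))**2 = (-66 + 6)**2 = (-60)**2 = 3600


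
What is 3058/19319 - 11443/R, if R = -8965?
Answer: 248482287/173194835 ≈ 1.4347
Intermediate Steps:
3058/19319 - 11443/R = 3058/19319 - 11443/(-8965) = 3058*(1/19319) - 11443*(-1/8965) = 3058/19319 + 11443/8965 = 248482287/173194835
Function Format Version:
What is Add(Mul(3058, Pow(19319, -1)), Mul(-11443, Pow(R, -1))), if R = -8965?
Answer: Rational(248482287, 173194835) ≈ 1.4347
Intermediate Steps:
Add(Mul(3058, Pow(19319, -1)), Mul(-11443, Pow(R, -1))) = Add(Mul(3058, Pow(19319, -1)), Mul(-11443, Pow(-8965, -1))) = Add(Mul(3058, Rational(1, 19319)), Mul(-11443, Rational(-1, 8965))) = Add(Rational(3058, 19319), Rational(11443, 8965)) = Rational(248482287, 173194835)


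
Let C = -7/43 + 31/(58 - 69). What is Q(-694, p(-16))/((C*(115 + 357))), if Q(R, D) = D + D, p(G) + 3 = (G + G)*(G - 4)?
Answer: -301301/332760 ≈ -0.90546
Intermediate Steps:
C = -1410/473 (C = -7*1/43 + 31/(-11) = -7/43 + 31*(-1/11) = -7/43 - 31/11 = -1410/473 ≈ -2.9810)
p(G) = -3 + 2*G*(-4 + G) (p(G) = -3 + (G + G)*(G - 4) = -3 + (2*G)*(-4 + G) = -3 + 2*G*(-4 + G))
Q(R, D) = 2*D
Q(-694, p(-16))/((C*(115 + 357))) = (2*(-3 - 8*(-16) + 2*(-16)²))/((-1410*(115 + 357)/473)) = (2*(-3 + 128 + 2*256))/((-1410/473*472)) = (2*(-3 + 128 + 512))/(-665520/473) = (2*637)*(-473/665520) = 1274*(-473/665520) = -301301/332760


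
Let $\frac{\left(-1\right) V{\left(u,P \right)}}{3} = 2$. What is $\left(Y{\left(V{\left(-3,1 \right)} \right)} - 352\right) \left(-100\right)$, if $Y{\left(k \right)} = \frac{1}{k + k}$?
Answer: $\frac{105625}{3} \approx 35208.0$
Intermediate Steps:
$V{\left(u,P \right)} = -6$ ($V{\left(u,P \right)} = \left(-3\right) 2 = -6$)
$Y{\left(k \right)} = \frac{1}{2 k}$
$\left(Y{\left(V{\left(-3,1 \right)} \right)} - 352\right) \left(-100\right) = \left(\frac{1}{2 \left(-6\right)} - 352\right) \left(-100\right) = \left(\frac{1}{2} \left(- \frac{1}{6}\right) - 352\right) \left(-100\right) = \left(- \frac{1}{12} - 352\right) \left(-100\right) = \left(- \frac{4225}{12}\right) \left(-100\right) = \frac{105625}{3}$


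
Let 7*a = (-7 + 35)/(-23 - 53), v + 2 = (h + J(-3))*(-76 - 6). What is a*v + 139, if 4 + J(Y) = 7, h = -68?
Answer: -2687/19 ≈ -141.42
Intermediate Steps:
J(Y) = 3 (J(Y) = -4 + 7 = 3)
v = 5328 (v = -2 + (-68 + 3)*(-76 - 6) = -2 - 65*(-82) = -2 + 5330 = 5328)
a = -1/19 (a = ((-7 + 35)/(-23 - 53))/7 = (28/(-76))/7 = (28*(-1/76))/7 = (1/7)*(-7/19) = -1/19 ≈ -0.052632)
a*v + 139 = -1/19*5328 + 139 = -5328/19 + 139 = -2687/19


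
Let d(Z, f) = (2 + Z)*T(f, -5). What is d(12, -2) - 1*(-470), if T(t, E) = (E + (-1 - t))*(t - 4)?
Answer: 806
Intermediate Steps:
T(t, E) = (-4 + t)*(-1 + E - t) (T(t, E) = (-1 + E - t)*(-4 + t) = (-4 + t)*(-1 + E - t))
d(Z, f) = (2 + Z)*(24 - f² - 2*f) (d(Z, f) = (2 + Z)*(4 - f² - 4*(-5) + 3*f - 5*f) = (2 + Z)*(4 - f² + 20 + 3*f - 5*f) = (2 + Z)*(24 - f² - 2*f))
d(12, -2) - 1*(-470) = -(2 + 12)*(-24 + (-2)² + 2*(-2)) - 1*(-470) = -1*14*(-24 + 4 - 4) + 470 = -1*14*(-24) + 470 = 336 + 470 = 806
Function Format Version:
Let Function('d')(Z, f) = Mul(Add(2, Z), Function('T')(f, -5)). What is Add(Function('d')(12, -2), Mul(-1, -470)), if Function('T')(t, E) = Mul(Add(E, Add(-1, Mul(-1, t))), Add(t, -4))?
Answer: 806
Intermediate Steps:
Function('T')(t, E) = Mul(Add(-4, t), Add(-1, E, Mul(-1, t))) (Function('T')(t, E) = Mul(Add(-1, E, Mul(-1, t)), Add(-4, t)) = Mul(Add(-4, t), Add(-1, E, Mul(-1, t))))
Function('d')(Z, f) = Mul(Add(2, Z), Add(24, Mul(-1, Pow(f, 2)), Mul(-2, f))) (Function('d')(Z, f) = Mul(Add(2, Z), Add(4, Mul(-1, Pow(f, 2)), Mul(-4, -5), Mul(3, f), Mul(-5, f))) = Mul(Add(2, Z), Add(4, Mul(-1, Pow(f, 2)), 20, Mul(3, f), Mul(-5, f))) = Mul(Add(2, Z), Add(24, Mul(-1, Pow(f, 2)), Mul(-2, f))))
Add(Function('d')(12, -2), Mul(-1, -470)) = Add(Mul(-1, Add(2, 12), Add(-24, Pow(-2, 2), Mul(2, -2))), Mul(-1, -470)) = Add(Mul(-1, 14, Add(-24, 4, -4)), 470) = Add(Mul(-1, 14, -24), 470) = Add(336, 470) = 806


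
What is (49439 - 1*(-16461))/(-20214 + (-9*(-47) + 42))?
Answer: -65900/19749 ≈ -3.3369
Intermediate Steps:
(49439 - 1*(-16461))/(-20214 + (-9*(-47) + 42)) = (49439 + 16461)/(-20214 + (423 + 42)) = 65900/(-20214 + 465) = 65900/(-19749) = 65900*(-1/19749) = -65900/19749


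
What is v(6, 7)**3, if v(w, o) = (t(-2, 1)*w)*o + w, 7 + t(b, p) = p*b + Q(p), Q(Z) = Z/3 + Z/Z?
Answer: -31554496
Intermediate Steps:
Q(Z) = 1 + Z/3 (Q(Z) = Z*(1/3) + 1 = Z/3 + 1 = 1 + Z/3)
t(b, p) = -6 + p/3 + b*p (t(b, p) = -7 + (p*b + (1 + p/3)) = -7 + (b*p + (1 + p/3)) = -7 + (1 + p/3 + b*p) = -6 + p/3 + b*p)
v(w, o) = w - 23*o*w/3 (v(w, o) = ((-6 + (1/3)*1 - 2*1)*w)*o + w = ((-6 + 1/3 - 2)*w)*o + w = (-23*w/3)*o + w = -23*o*w/3 + w = w - 23*o*w/3)
v(6, 7)**3 = ((1/3)*6*(3 - 23*7))**3 = ((1/3)*6*(3 - 161))**3 = ((1/3)*6*(-158))**3 = (-316)**3 = -31554496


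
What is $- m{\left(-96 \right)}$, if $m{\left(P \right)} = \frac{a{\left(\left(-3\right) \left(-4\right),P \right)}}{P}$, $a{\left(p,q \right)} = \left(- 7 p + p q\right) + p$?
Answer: $- \frac{51}{4} \approx -12.75$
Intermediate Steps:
$a{\left(p,q \right)} = - 6 p + p q$
$m{\left(P \right)} = \frac{-72 + 12 P}{P}$ ($m{\left(P \right)} = \frac{\left(-3\right) \left(-4\right) \left(-6 + P\right)}{P} = \frac{12 \left(-6 + P\right)}{P} = \frac{-72 + 12 P}{P}$)
$- m{\left(-96 \right)} = - (12 - \frac{72}{-96}) = - (12 - - \frac{3}{4}) = - (12 + \frac{3}{4}) = \left(-1\right) \frac{51}{4} = - \frac{51}{4}$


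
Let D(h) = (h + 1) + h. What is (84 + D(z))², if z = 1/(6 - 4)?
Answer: 7396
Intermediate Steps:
z = ½ (z = 1/2 = ½ ≈ 0.50000)
D(h) = 1 + 2*h (D(h) = (1 + h) + h = 1 + 2*h)
(84 + D(z))² = (84 + (1 + 2*(½)))² = (84 + (1 + 1))² = (84 + 2)² = 86² = 7396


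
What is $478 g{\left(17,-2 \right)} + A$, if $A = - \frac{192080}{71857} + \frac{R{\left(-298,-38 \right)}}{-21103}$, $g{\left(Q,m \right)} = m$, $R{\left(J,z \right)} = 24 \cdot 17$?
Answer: $- \frac{1453759528972}{1516398271} \approx -958.69$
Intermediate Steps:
$R{\left(J,z \right)} = 408$
$A = - \frac{4082781896}{1516398271}$ ($A = - \frac{192080}{71857} + \frac{408}{-21103} = \left(-192080\right) \frac{1}{71857} + 408 \left(- \frac{1}{21103}\right) = - \frac{192080}{71857} - \frac{408}{21103} = - \frac{4082781896}{1516398271} \approx -2.6924$)
$478 g{\left(17,-2 \right)} + A = 478 \left(-2\right) - \frac{4082781896}{1516398271} = -956 - \frac{4082781896}{1516398271} = - \frac{1453759528972}{1516398271}$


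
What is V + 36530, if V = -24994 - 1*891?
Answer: 10645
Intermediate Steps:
V = -25885 (V = -24994 - 891 = -25885)
V + 36530 = -25885 + 36530 = 10645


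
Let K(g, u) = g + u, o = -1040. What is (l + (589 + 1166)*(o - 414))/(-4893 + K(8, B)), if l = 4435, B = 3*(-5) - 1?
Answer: 2547335/4901 ≈ 519.76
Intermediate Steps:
B = -16 (B = -15 - 1 = -16)
(l + (589 + 1166)*(o - 414))/(-4893 + K(8, B)) = (4435 + (589 + 1166)*(-1040 - 414))/(-4893 + (8 - 16)) = (4435 + 1755*(-1454))/(-4893 - 8) = (4435 - 2551770)/(-4901) = -2547335*(-1/4901) = 2547335/4901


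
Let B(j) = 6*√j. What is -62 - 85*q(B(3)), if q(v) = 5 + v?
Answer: -487 - 510*√3 ≈ -1370.3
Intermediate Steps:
-62 - 85*q(B(3)) = -62 - 85*(5 + 6*√3) = -62 + (-425 - 510*√3) = -487 - 510*√3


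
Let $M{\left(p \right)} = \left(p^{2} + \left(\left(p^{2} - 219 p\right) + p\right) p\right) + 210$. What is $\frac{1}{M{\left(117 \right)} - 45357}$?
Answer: $- \frac{1}{1414047} \approx -7.0719 \cdot 10^{-7}$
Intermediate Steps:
$M{\left(p \right)} = 210 + p^{2} + p \left(p^{2} - 218 p\right)$ ($M{\left(p \right)} = \left(p^{2} + \left(p^{2} - 218 p\right) p\right) + 210 = \left(p^{2} + p \left(p^{2} - 218 p\right)\right) + 210 = 210 + p^{2} + p \left(p^{2} - 218 p\right)$)
$\frac{1}{M{\left(117 \right)} - 45357} = \frac{1}{\left(210 + 117^{3} - 217 \cdot 117^{2}\right) - 45357} = \frac{1}{\left(210 + 1601613 - 2970513\right) - 45357} = \frac{1}{-1368690 - 45357} = \frac{1}{-1414047} = - \frac{1}{1414047}$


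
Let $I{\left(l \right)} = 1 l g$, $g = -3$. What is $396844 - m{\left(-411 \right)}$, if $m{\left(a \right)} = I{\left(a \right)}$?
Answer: $395611$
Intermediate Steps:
$I{\left(l \right)} = - 3 l$ ($I{\left(l \right)} = 1 l \left(-3\right) = l \left(-3\right) = - 3 l$)
$m{\left(a \right)} = - 3 a$
$396844 - m{\left(-411 \right)} = 396844 - \left(-3\right) \left(-411\right) = 396844 - 1233 = 395611$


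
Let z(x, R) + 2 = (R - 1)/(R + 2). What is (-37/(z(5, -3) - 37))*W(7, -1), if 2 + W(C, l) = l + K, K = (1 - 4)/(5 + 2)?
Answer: -888/245 ≈ -3.6245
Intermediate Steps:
K = -3/7 ≈ -0.42857
z(x, R) = -2 + (-1 + R)/(2 + R) (z(x, R) = -2 + (R - 1)/(R + 2) = -2 + (-1 + R)/(2 + R))
W(C, l) = -17/7 + l (W(C, l) = -2 + (l - 3/7) = -2 + (-3/7 + l) = -17/7 + l)
(-37/(z(5, -3) - 37))*W(7, -1) = (-37/((-5 - 1*(-3))/(2 - 3) - 37))*(-17/7 - 1) = (-37/((-5 + 3)/(-1) - 37))*(-24/7) = (-37/(-1*(-2) - 37))*(-24/7) = (-37/(2 - 37))*(-24/7) = (-37/(-35))*(-24/7) = -1/35*(-37)*(-24/7) = (37/35)*(-24/7) = -888/245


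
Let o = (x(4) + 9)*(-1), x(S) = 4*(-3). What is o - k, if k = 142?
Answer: -139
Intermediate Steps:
x(S) = -12
o = 3 (o = (-12 + 9)*(-1) = -3*(-1) = 3)
o - k = 3 - 1*142 = 3 - 142 = -139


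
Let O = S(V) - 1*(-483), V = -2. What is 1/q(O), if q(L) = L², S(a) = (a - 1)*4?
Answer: 1/221841 ≈ 4.5077e-6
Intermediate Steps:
S(a) = -4 + 4*a (S(a) = (-1 + a)*4 = -4 + 4*a)
O = 471 (O = (-4 + 4*(-2)) - 1*(-483) = (-4 - 8) + 483 = -12 + 483 = 471)
1/q(O) = 1/(471²) = 1/221841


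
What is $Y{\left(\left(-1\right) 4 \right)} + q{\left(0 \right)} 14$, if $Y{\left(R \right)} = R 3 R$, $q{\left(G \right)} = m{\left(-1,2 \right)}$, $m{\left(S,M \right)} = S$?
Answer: $34$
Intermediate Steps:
$q{\left(G \right)} = -1$
$Y{\left(R \right)} = 3 R^{2}$ ($Y{\left(R \right)} = 3 R R = 3 R^{2}$)
$Y{\left(\left(-1\right) 4 \right)} + q{\left(0 \right)} 14 = 3 \left(\left(-1\right) 4\right)^{2} - 14 = 3 \left(-4\right)^{2} - 14 = 3 \cdot 16 - 14 = 48 - 14 = 34$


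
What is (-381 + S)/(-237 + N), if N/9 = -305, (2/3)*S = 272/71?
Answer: 8881/70574 ≈ 0.12584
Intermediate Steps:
S = 408/71 (S = 3*(272/71)/2 = 3*(272*(1/71))/2 = (3/2)*(272/71) = 408/71 ≈ 5.7465)
N = -2745 (N = 9*(-305) = -2745)
(-381 + S)/(-237 + N) = (-381 + 408/71)/(-237 - 2745) = -26643/71/(-2982) = -26643/71*(-1/2982) = 8881/70574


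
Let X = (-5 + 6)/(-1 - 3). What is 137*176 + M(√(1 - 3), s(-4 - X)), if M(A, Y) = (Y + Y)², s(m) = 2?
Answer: 24128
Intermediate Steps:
X = -¼ (X = 1/(-4) = 1*(-¼) = -¼ ≈ -0.25000)
M(A, Y) = 4*Y² (M(A, Y) = (2*Y)² = 4*Y²)
137*176 + M(√(1 - 3), s(-4 - X)) = 137*176 + 4*2² = 24112 + 4*4 = 24112 + 16 = 24128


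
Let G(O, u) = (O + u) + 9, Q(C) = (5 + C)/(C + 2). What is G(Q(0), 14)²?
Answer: 2601/4 ≈ 650.25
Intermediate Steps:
Q(C) = (5 + C)/(2 + C)
G(O, u) = 9 + O + u
G(Q(0), 14)² = (9 + (5 + 0)/(2 + 0) + 14)² = (9 + 5/2 + 14)² = (51/2)² = 2601/4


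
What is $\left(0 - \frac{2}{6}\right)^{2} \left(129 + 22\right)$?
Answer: $\frac{151}{9} \approx 16.778$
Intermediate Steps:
$\left(0 - \frac{2}{6}\right)^{2} \left(129 + 22\right) = \left(0 - \frac{1}{3}\right)^{2} \cdot 151 = \left(- \frac{1}{3}\right)^{2} \cdot 151 = \frac{1}{9} \cdot 151 = \frac{151}{9}$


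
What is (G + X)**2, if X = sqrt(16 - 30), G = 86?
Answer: (86 + I*sqrt(14))**2 ≈ 7382.0 + 643.57*I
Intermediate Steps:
X = I*sqrt(14) (X = sqrt(-14) = I*sqrt(14) ≈ 3.7417*I)
(G + X)**2 = (86 + I*sqrt(14))**2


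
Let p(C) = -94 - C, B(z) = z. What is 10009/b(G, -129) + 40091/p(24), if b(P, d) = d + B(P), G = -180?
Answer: -13569181/36462 ≈ -372.15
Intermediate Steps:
b(P, d) = P + d (b(P, d) = d + P = P + d)
10009/b(G, -129) + 40091/p(24) = 10009/(-180 - 129) + 40091/(-94 - 1*24) = 10009/(-309) + 40091/(-94 - 24) = 10009*(-1/309) + 40091/(-118) = -10009/309 + 40091*(-1/118) = -10009/309 - 40091/118 = -13569181/36462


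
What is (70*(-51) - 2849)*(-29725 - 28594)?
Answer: 374349661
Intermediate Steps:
(70*(-51) - 2849)*(-29725 - 28594) = (-3570 - 2849)*(-58319) = -6419*(-58319) = 374349661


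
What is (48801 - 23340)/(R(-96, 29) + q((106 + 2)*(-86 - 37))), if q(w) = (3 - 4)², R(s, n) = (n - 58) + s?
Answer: -25461/124 ≈ -205.33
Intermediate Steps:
R(s, n) = -58 + n + s (R(s, n) = (-58 + n) + s = -58 + n + s)
q(w) = 1 (q(w) = (-1)² = 1)
(48801 - 23340)/(R(-96, 29) + q((106 + 2)*(-86 - 37))) = (48801 - 23340)/((-58 + 29 - 96) + 1) = 25461/(-125 + 1) = 25461/(-124) = 25461*(-1/124) = -25461/124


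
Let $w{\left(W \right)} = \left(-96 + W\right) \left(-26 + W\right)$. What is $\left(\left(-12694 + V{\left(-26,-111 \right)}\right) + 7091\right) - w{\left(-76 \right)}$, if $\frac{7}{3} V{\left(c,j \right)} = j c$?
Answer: $- \frac{153371}{7} \approx -21910.0$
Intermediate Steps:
$V{\left(c,j \right)} = \frac{3 c j}{7}$ ($V{\left(c,j \right)} = \frac{3 j c}{7} = \frac{3 c j}{7}$)
$\left(\left(-12694 + V{\left(-26,-111 \right)}\right) + 7091\right) - w{\left(-76 \right)} = \left(\left(-12694 + \frac{3}{7} \left(-26\right) \left(-111\right)\right) + 7091\right) - \left(2496 + \left(-76\right)^{2} - -9272\right) = \left(\left(-12694 + \frac{8658}{7}\right) + 7091\right) - \left(2496 + 5776 + 9272\right) = \left(- \frac{80200}{7} + 7091\right) - 17544 = - \frac{30563}{7} - 17544 = - \frac{153371}{7}$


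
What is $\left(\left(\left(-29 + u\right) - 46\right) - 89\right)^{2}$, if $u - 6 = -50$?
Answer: $43264$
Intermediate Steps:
$u = -44$ ($u = 6 - 50 = -44$)
$\left(\left(\left(-29 + u\right) - 46\right) - 89\right)^{2} = \left(\left(\left(-29 - 44\right) - 46\right) - 89\right)^{2} = \left(\left(-73 - 46\right) - 89\right)^{2} = \left(-119 - 89\right)^{2} = \left(-208\right)^{2} = 43264$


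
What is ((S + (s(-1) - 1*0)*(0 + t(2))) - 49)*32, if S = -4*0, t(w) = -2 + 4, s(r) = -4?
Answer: -1824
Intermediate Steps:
t(w) = 2
S = 0
((S + (s(-1) - 1*0)*(0 + t(2))) - 49)*32 = ((0 + (-4 - 1*0)*(0 + 2)) - 49)*32 = ((0 + (-4 + 0)*2) - 49)*32 = ((0 - 4*2) - 49)*32 = ((0 - 8) - 49)*32 = (-8 - 49)*32 = -57*32 = -1824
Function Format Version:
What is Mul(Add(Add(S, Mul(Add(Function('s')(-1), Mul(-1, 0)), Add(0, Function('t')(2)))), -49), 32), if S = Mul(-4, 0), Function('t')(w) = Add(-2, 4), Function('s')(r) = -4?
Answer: -1824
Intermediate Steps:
Function('t')(w) = 2
S = 0
Mul(Add(Add(S, Mul(Add(Function('s')(-1), Mul(-1, 0)), Add(0, Function('t')(2)))), -49), 32) = Mul(Add(Add(0, Mul(Add(-4, Mul(-1, 0)), Add(0, 2))), -49), 32) = Mul(Add(Add(0, Mul(Add(-4, 0), 2)), -49), 32) = Mul(Add(Add(0, Mul(-4, 2)), -49), 32) = Mul(Add(Add(0, -8), -49), 32) = Mul(Add(-8, -49), 32) = Mul(-57, 32) = -1824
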